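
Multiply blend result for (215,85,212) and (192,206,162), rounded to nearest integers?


Multiply: C = A×B/255, rounded to nearest integer
R: 215×192/255 = 41280/255 ≈ 161.882 → 162
G: 85×206/255 = 17510/255 ≈ 68.667 → 69
B: 212×162/255 = 34344/255 ≈ 134.682 → 135
= RGB(162, 69, 135)


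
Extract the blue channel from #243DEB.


Color: #243DEB
R = 24 = 36
G = 3D = 61
B = EB = 235
Blue = 235


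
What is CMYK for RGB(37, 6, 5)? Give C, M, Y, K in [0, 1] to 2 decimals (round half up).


R'=37/255≈0.1451, G'=6/255≈0.0235, B'=5/255≈0.0196
K = 1 - max(R',G',B') = 1 - 37/255 = 218/255 = 0.85490… → 0.85
(1-R'-K)/(1-K) simplifies to (max-R)/max with max = 37:
C = (37-37)/37 = 0/37 = 0 → 0.00
M = (37-6)/37 = 31/37 = 0.83783… → 0.84
Y = (37-5)/37 = 32/37 = 0.86486… → 0.86
= CMYK(0.00, 0.84, 0.86, 0.85)


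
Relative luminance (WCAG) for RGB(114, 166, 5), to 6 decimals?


Linearize each channel (sRGB transfer function): c = v/255; c_lin = c/12.92 if c ≤ 0.04045, else ((c+0.055)/1.055)^2.4
  R: 114/255 ≈ 0.447059 > 0.04045 → ((0.447059+0.055)/1.055)^2.4 ≈ 0.168269
  G: 166/255 ≈ 0.650980 > 0.04045 → ((0.650980+0.055)/1.055)^2.4 ≈ 0.381326
  B: 5/255 ≈ 0.019608 ≤ 0.04045 → 0.019608/12.92 ≈ 0.001518
R_lin = 0.168269, G_lin = 0.381326, B_lin = 0.001518
L = 0.2126×R + 0.7152×G + 0.0722×B
L = 0.2126×0.168269 + 0.7152×0.381326 + 0.0722×0.001518
L ≈ 0.308608


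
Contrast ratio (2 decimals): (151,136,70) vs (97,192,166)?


Linearize each sRGB channel c=v/255: c/12.92 if c ≤ 0.04045 else ((c+0.055)/1.055)^2.4
L = 0.2126×R_lin + 0.7152×G_lin + 0.0722×B_lin
Color 1 (151,136,70):
  R=151: 151/255≈0.5922 > 0.04045 → ((0.5922+0.055)/1.055)^2.4 ≈ 0.30947
  G=136: 136/255≈0.5333 > 0.04045 → ((0.5333+0.055)/1.055)^2.4 ≈ 0.24620
  B=70: 70/255≈0.2745 > 0.04045 → ((0.2745+0.055)/1.055)^2.4 ≈ 0.06125
  L1 = 0.2126×0.30947 + 0.7152×0.24620 + 0.0722×0.06125 ≈ 0.24630
Color 2 (97,192,166):
  R=97: 97/255≈0.3804 > 0.04045 → ((0.3804+0.055)/1.055)^2.4 ≈ 0.11954
  G=192: 192/255≈0.7529 > 0.04045 → ((0.7529+0.055)/1.055)^2.4 ≈ 0.52712
  B=166: 166/255≈0.6510 > 0.04045 → ((0.6510+0.055)/1.055)^2.4 ≈ 0.38133
  L2 = 0.2126×0.11954 + 0.7152×0.52712 + 0.0722×0.38133 ≈ 0.42994
Lighter = 0.42994, Darker = 0.24630
Ratio = (L_lighter + 0.05) / (L_darker + 0.05)
Ratio = (0.42994 + 0.05) / (0.24630 + 0.05) = 0.47994 / 0.29630 ≈ 1.6198
Ratio ≈ 1.62:1


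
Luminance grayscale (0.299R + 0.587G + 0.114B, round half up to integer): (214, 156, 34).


Gray = 0.299×R + 0.587×G + 0.114×B
Gray = 0.299×214 + 0.587×156 + 0.114×34
Gray = 63.986 + 91.572 + 3.876
Gray = 159.434 → round half up → 159
Gray = 159


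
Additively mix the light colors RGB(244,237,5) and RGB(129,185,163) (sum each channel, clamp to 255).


Additive: each channel = min(255, C₁+C₂)
R: 244+129 = 373 → 255
G: 237+185 = 422 → 255
B: 5+163 = 168 → 168
= RGB(255, 255, 168)


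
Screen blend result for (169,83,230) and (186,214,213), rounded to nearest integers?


Screen: C = 255 - (255-A)×(255-B)/255, rounded to nearest integer
R: 255 - (255-169)×(255-186)/255 = 255 - 5934/255 ≈ 255 - 23.271 = 231.729 → 232
G: 255 - (255-83)×(255-214)/255 = 255 - 7052/255 ≈ 255 - 27.655 = 227.345 → 227
B: 255 - (255-230)×(255-213)/255 = 255 - 1050/255 ≈ 255 - 4.118 = 250.882 → 251
= RGB(232, 227, 251)


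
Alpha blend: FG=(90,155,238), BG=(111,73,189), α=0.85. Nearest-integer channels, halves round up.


C = α×F + (1-α)×B, with 1-α = 0.15
R: 0.85×90 + 0.15×111 = 76.50 + 16.65 = 93.15 → 93
G: 0.85×155 + 0.15×73 = 131.75 + 10.95 = 142.70 → 143
B: 0.85×238 + 0.15×189 = 202.30 + 28.35 = 230.65 → 231
= RGB(93, 143, 231)


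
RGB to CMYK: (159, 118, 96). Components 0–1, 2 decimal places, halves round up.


R'=159/255≈0.6235, G'=118/255≈0.4627, B'=96/255≈0.3765
K = 1 - max(R',G',B') = 1 - 159/255 = 96/255 = 0.37647… → 0.38
(1-R'-K)/(1-K) simplifies to (max-R)/max with max = 159:
C = (159-159)/159 = 0/159 = 0 → 0.00
M = (159-118)/159 = 41/159 = 0.25786… → 0.26
Y = (159-96)/159 = 63/159 = 0.39622… → 0.40
= CMYK(0.00, 0.26, 0.40, 0.38)


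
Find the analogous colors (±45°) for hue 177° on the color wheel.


Base hue: 177°
Left analog: (177 - 45) mod 360 = 132°
Right analog: (177 + 45) mod 360 = 222°
Analogous hues = 132° and 222°


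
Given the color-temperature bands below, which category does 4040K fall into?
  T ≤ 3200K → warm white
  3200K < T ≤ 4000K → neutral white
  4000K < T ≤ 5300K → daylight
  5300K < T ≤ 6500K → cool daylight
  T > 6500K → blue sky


Temperature: 4040K
4000K < 4040K ≤ 5300K → daylight
Classification: daylight


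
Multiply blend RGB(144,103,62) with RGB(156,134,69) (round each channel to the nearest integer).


Multiply: C = A×B/255, rounded to nearest integer
R: 144×156/255 = 22464/255 ≈ 88.094 → 88
G: 103×134/255 = 13802/255 ≈ 54.125 → 54
B: 62×69/255 = 4278/255 ≈ 16.776 → 17
= RGB(88, 54, 17)


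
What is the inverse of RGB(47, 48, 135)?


Invert: (255-R, 255-G, 255-B)
R: 255-47 = 208
G: 255-48 = 207
B: 255-135 = 120
= RGB(208, 207, 120)


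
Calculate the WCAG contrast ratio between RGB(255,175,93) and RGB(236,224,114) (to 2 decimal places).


Linearize each sRGB channel c=v/255: c/12.92 if c ≤ 0.04045 else ((c+0.055)/1.055)^2.4
L = 0.2126×R_lin + 0.7152×G_lin + 0.0722×B_lin
Color 1 (255,175,93):
  R=255: 255/255≈1.0000 > 0.04045 → ((1.0000+0.055)/1.055)^2.4 ≈ 1.00000
  G=175: 175/255≈0.6863 > 0.04045 → ((0.6863+0.055)/1.055)^2.4 ≈ 0.42869
  B=93: 93/255≈0.3647 > 0.04045 → ((0.3647+0.055)/1.055)^2.4 ≈ 0.10946
  L1 = 0.2126×1.00000 + 0.7152×0.42869 + 0.0722×0.10946 ≈ 0.52710
Color 2 (236,224,114):
  R=236: 236/255≈0.9255 > 0.04045 → ((0.9255+0.055)/1.055)^2.4 ≈ 0.83880
  G=224: 224/255≈0.8784 > 0.04045 → ((0.8784+0.055)/1.055)^2.4 ≈ 0.74540
  B=114: 114/255≈0.4471 > 0.04045 → ((0.4471+0.055)/1.055)^2.4 ≈ 0.16827
  L2 = 0.2126×0.83880 + 0.7152×0.74540 + 0.0722×0.16827 ≈ 0.72359
Lighter = 0.72359, Darker = 0.52710
Ratio = (L_lighter + 0.05) / (L_darker + 0.05)
Ratio = (0.72359 + 0.05) / (0.52710 + 0.05) = 0.77359 / 0.57710 ≈ 1.3405
Ratio ≈ 1.34:1


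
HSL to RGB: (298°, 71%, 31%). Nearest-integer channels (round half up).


H=298°, S=0.71, L=0.31
C = (1-|2L-1|)×S = (1-|-0.38|)×0.71 = 0.4402
H' = H/60 = 298/60 ≈ 4.9667; X = C×(1-|H' mod 2 - 1|) ≈ 0.4255
m = L - C/2 = 0.31 - 0.2201 = 0.0899
Sector ⌊H'⌋ = 4 → (R',G',B') = (≈0.4255, 0.0, 0.4402)
RGB = ((R'+m)×255, (G'+m)×255, (B'+m)×255) = (131.4338, 22.9245, 135.1755)
Round half up → RGB(131, 23, 135)


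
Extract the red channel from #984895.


Color: #984895
R = 98 = 152
G = 48 = 72
B = 95 = 149
Red = 152


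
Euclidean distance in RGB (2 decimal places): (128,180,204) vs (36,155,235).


d = √[(R₁-R₂)² + (G₁-G₂)² + (B₁-B₂)²]
d = √[(128-36)² + (180-155)² + (204-235)²]
d = √[8464 + 625 + 961]
d = √10050
d ≈ 100.25


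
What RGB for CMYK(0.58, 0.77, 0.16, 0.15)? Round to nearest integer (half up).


R = 255 × (1-C) × (1-K) = 255 × 0.42 × 0.85 = 91.035 → 91
G = 255 × (1-M) × (1-K) = 255 × 0.23 × 0.85 = 49.8525 → 50
B = 255 × (1-Y) × (1-K) = 255 × 0.84 × 0.85 = 182.07 → 182
= RGB(91, 50, 182)


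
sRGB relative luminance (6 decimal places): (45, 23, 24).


Linearize each channel (sRGB transfer function): c = v/255; c_lin = c/12.92 if c ≤ 0.04045, else ((c+0.055)/1.055)^2.4
  R: 45/255 ≈ 0.176471 > 0.04045 → ((0.176471+0.055)/1.055)^2.4 ≈ 0.026241
  G: 23/255 ≈ 0.090196 > 0.04045 → ((0.090196+0.055)/1.055)^2.4 ≈ 0.008568
  B: 24/255 ≈ 0.094118 > 0.04045 → ((0.094118+0.055)/1.055)^2.4 ≈ 0.009134
R_lin = 0.026241, G_lin = 0.008568, B_lin = 0.009134
L = 0.2126×R + 0.7152×G + 0.0722×B
L = 0.2126×0.026241 + 0.7152×0.008568 + 0.0722×0.009134
L ≈ 0.012366


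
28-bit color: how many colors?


Colors = 2^bits = 2^28
= 268,435,456 colors


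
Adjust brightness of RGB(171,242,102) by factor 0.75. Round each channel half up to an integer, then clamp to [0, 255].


Multiply each channel by 0.75, round half up, clamp to [0, 255]
R: 171×0.75 = 128.25 → round → 128
G: 242×0.75 = 181.5 → round → 182
B: 102×0.75 = 76.5 → round → 77
= RGB(128, 182, 77)


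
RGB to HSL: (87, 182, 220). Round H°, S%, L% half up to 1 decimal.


Normalize: R'=87/255≈0.3412, G'=182/255≈0.7137, B'=220/255≈0.8627
Max=220/255, Min=87/255, Δ=Max-Min=133/255
L = (Max+Min)/2 = (220+87)/510 = 307/510 = 0.60196… → L = 60.2%
L > 0.5 → S = Δ/(2-Max-Min) = 133/(510-220-87) = 133/203 = 0.65517… → S = 65.5%
(the 1/255 factors cancel in S and H, so raw channel differences can be used)
Max is B' → H = 60 × ((R-G)/Δ + 4) = 60 × ((87-182)/133 + 4)
  -95/133 + 4 = -0.7142… + 4 = 3.2857…
  H = 60 × 3.2857… = 197.142…° → H = 197.1°
= HSL(197.1°, 65.5%, 60.2%)


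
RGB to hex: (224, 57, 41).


R = 224 → E0 (hex)
G = 57 → 39 (hex)
B = 41 → 29 (hex)
Hex = #E03929


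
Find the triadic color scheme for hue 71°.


Triadic: equally spaced at 120° intervals
H1 = 71°
H2 = (71 + 120) mod 360 = 191°
H3 = (71 + 240) mod 360 = 311°
Triadic = 71°, 191°, 311°


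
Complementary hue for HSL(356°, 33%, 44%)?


Complement = opposite side of color wheel = hue + 180°
H' = (356 + 180) mod 360 = 176°
S and L unchanged.
= HSL(176°, 33%, 44%)


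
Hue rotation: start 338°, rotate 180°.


New hue = (H + rotation) mod 360
New hue = (338 + 180) mod 360
= 518 mod 360
= 158°


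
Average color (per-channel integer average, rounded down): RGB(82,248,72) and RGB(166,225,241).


Midpoint: each channel = ⌊(C₁+C₂)/2⌋
R: ⌊(82+166)/2⌋ = 124
G: ⌊(248+225)/2⌋ = 236
B: ⌊(72+241)/2⌋ = 156
= RGB(124, 236, 156)


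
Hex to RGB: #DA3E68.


DA → 218 (R)
3E → 62 (G)
68 → 104 (B)
= RGB(218, 62, 104)


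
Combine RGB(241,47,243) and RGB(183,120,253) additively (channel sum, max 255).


Additive: each channel = min(255, C₁+C₂)
R: 241+183 = 424 → 255
G: 47+120 = 167 → 167
B: 243+253 = 496 → 255
= RGB(255, 167, 255)


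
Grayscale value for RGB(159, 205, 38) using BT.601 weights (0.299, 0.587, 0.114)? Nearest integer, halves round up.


Gray = 0.299×R + 0.587×G + 0.114×B
Gray = 0.299×159 + 0.587×205 + 0.114×38
Gray = 47.541 + 120.335 + 4.332
Gray = 172.208 → round half up → 172
Gray = 172


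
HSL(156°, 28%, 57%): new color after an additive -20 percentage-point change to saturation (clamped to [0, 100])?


Original S = 28%
Adjustment = -20 percentage points
New S = 28 + (-20) = 8
Clamp to [0, 100] → 8
= HSL(156°, 8%, 57%)


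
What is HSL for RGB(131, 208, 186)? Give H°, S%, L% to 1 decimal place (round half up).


Normalize: R'=131/255≈0.5137, G'=208/255≈0.8157, B'=186/255≈0.7294
Max=208/255, Min=131/255, Δ=Max-Min=77/255
L = (Max+Min)/2 = (208+131)/510 = 339/510 = 0.66470… → L = 66.5%
L > 0.5 → S = Δ/(2-Max-Min) = 77/(510-208-131) = 77/171 = 0.45029… → S = 45.0%
(the 1/255 factors cancel in S and H, so raw channel differences can be used)
Max is G' → H = 60 × ((B-R)/Δ + 2) = 60 × ((186-131)/77 + 2)
  55/77 + 2 = 0.7142… + 2 = 2.7142…
  H = 60 × 2.7142… = 162.857…° → H = 162.9°
= HSL(162.9°, 45.0%, 66.5%)


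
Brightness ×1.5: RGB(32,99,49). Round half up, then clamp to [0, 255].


Multiply each channel by 1.5, round half up, clamp to [0, 255]
R: 32×1.5 = 48
G: 99×1.5 = 148.5 → round → 149
B: 49×1.5 = 73.5 → round → 74
= RGB(48, 149, 74)


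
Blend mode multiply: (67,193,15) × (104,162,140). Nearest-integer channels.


Multiply: C = A×B/255, rounded to nearest integer
R: 67×104/255 = 6968/255 ≈ 27.325 → 27
G: 193×162/255 = 31266/255 ≈ 122.612 → 123
B: 15×140/255 = 2100/255 ≈ 8.235 → 8
= RGB(27, 123, 8)


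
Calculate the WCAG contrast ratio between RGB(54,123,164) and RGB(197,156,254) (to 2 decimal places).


Linearize each sRGB channel c=v/255: c/12.92 if c ≤ 0.04045 else ((c+0.055)/1.055)^2.4
L = 0.2126×R_lin + 0.7152×G_lin + 0.0722×B_lin
Color 1 (54,123,164):
  R=54: 54/255≈0.2118 > 0.04045 → ((0.2118+0.055)/1.055)^2.4 ≈ 0.03689
  G=123: 123/255≈0.4824 > 0.04045 → ((0.4824+0.055)/1.055)^2.4 ≈ 0.19807
  B=164: 164/255≈0.6431 > 0.04045 → ((0.6431+0.055)/1.055)^2.4 ≈ 0.37124
  L1 = 0.2126×0.03689 + 0.7152×0.19807 + 0.0722×0.37124 ≈ 0.17631
Color 2 (197,156,254):
  R=197: 197/255≈0.7725 > 0.04045 → ((0.7725+0.055)/1.055)^2.4 ≈ 0.55834
  G=156: 156/255≈0.6118 > 0.04045 → ((0.6118+0.055)/1.055)^2.4 ≈ 0.33245
  B=254: 254/255≈0.9961 > 0.04045 → ((0.9961+0.055)/1.055)^2.4 ≈ 0.99110
  L2 = 0.2126×0.55834 + 0.7152×0.33245 + 0.0722×0.99110 ≈ 0.42803
Lighter = 0.42803, Darker = 0.17631
Ratio = (L_lighter + 0.05) / (L_darker + 0.05)
Ratio = (0.42803 + 0.05) / (0.17631 + 0.05) = 0.47803 / 0.22631 ≈ 2.1123
Ratio ≈ 2.11:1


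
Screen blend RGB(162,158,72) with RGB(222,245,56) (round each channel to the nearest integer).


Screen: C = 255 - (255-A)×(255-B)/255, rounded to nearest integer
R: 255 - (255-162)×(255-222)/255 = 255 - 3069/255 ≈ 255 - 12.035 = 242.965 → 243
G: 255 - (255-158)×(255-245)/255 = 255 - 970/255 ≈ 255 - 3.804 = 251.196 → 251
B: 255 - (255-72)×(255-56)/255 = 255 - 36417/255 ≈ 255 - 142.812 = 112.188 → 112
= RGB(243, 251, 112)


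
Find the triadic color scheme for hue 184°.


Triadic: equally spaced at 120° intervals
H1 = 184°
H2 = (184 + 120) mod 360 = 304°
H3 = (184 + 240) mod 360 = 64°
Triadic = 184°, 304°, 64°


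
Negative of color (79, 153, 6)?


Invert: (255-R, 255-G, 255-B)
R: 255-79 = 176
G: 255-153 = 102
B: 255-6 = 249
= RGB(176, 102, 249)


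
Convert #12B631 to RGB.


12 → 18 (R)
B6 → 182 (G)
31 → 49 (B)
= RGB(18, 182, 49)


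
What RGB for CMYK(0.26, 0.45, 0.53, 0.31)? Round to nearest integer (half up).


R = 255 × (1-C) × (1-K) = 255 × 0.74 × 0.69 = 130.203 → 130
G = 255 × (1-M) × (1-K) = 255 × 0.55 × 0.69 = 96.7725 → 97
B = 255 × (1-Y) × (1-K) = 255 × 0.47 × 0.69 = 82.6965 → 83
= RGB(130, 97, 83)


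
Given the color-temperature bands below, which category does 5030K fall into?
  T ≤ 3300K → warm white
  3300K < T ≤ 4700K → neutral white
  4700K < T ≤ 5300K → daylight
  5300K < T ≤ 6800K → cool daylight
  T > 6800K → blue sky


Temperature: 5030K
4700K < 5030K ≤ 5300K → daylight
Classification: daylight


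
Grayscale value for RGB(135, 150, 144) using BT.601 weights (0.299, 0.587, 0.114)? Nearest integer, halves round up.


Gray = 0.299×R + 0.587×G + 0.114×B
Gray = 0.299×135 + 0.587×150 + 0.114×144
Gray = 40.365 + 88.050 + 16.416
Gray = 144.831 → round half up → 145
Gray = 145


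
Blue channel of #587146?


Color: #587146
R = 58 = 88
G = 71 = 113
B = 46 = 70
Blue = 70


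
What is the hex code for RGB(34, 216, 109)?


R = 34 → 22 (hex)
G = 216 → D8 (hex)
B = 109 → 6D (hex)
Hex = #22D86D


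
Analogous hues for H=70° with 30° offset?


Base hue: 70°
Left analog: (70 - 30) mod 360 = 40°
Right analog: (70 + 30) mod 360 = 100°
Analogous hues = 40° and 100°


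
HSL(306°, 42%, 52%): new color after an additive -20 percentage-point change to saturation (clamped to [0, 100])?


Original S = 42%
Adjustment = -20 percentage points
New S = 42 + (-20) = 22
Clamp to [0, 100] → 22
= HSL(306°, 22%, 52%)


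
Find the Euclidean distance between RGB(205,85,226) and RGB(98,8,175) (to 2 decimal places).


d = √[(R₁-R₂)² + (G₁-G₂)² + (B₁-B₂)²]
d = √[(205-98)² + (85-8)² + (226-175)²]
d = √[11449 + 5929 + 2601]
d = √19979
d ≈ 141.35


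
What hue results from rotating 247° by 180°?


New hue = (H + rotation) mod 360
New hue = (247 + 180) mod 360
= 427 mod 360
= 67°


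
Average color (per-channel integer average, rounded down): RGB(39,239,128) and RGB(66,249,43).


Midpoint: each channel = ⌊(C₁+C₂)/2⌋
R: ⌊(39+66)/2⌋ = 52
G: ⌊(239+249)/2⌋ = 244
B: ⌊(128+43)/2⌋ = 85
= RGB(52, 244, 85)


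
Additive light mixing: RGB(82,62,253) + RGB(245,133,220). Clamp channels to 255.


Additive: each channel = min(255, C₁+C₂)
R: 82+245 = 327 → 255
G: 62+133 = 195 → 195
B: 253+220 = 473 → 255
= RGB(255, 195, 255)


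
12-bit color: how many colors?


Colors = 2^bits = 2^12
= 4,096 colors


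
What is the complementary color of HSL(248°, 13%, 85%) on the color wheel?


Complement = opposite side of color wheel = hue + 180°
H' = (248 + 180) mod 360 = 68°
S and L unchanged.
= HSL(68°, 13%, 85%)


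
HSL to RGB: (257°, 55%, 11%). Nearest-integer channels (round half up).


H=257°, S=0.55, L=0.11
C = (1-|2L-1|)×S = (1-|-0.78|)×0.55 = 0.121
H' = H/60 = 257/60 ≈ 4.2833; X = C×(1-|H' mod 2 - 1|) ≈ 0.0343
m = L - C/2 = 0.11 - 0.0605 = 0.0495
Sector ⌊H'⌋ = 4 → (R',G',B') = (≈0.0343, 0.0, 0.121)
RGB = ((R'+m)×255, (G'+m)×255, (B'+m)×255) = (21.36475, 12.6225, 43.4775)
Round half up → RGB(21, 13, 43)


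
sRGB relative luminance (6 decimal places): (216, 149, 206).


Linearize each channel (sRGB transfer function): c = v/255; c_lin = c/12.92 if c ≤ 0.04045, else ((c+0.055)/1.055)^2.4
  R: 216/255 ≈ 0.847059 > 0.04045 → ((0.847059+0.055)/1.055)^2.4 ≈ 0.686685
  G: 149/255 ≈ 0.584314 > 0.04045 → ((0.584314+0.055)/1.055)^2.4 ≈ 0.300544
  B: 206/255 ≈ 0.807843 > 0.04045 → ((0.807843+0.055)/1.055)^2.4 ≈ 0.617207
R_lin = 0.686685, G_lin = 0.300544, B_lin = 0.617207
L = 0.2126×R + 0.7152×G + 0.0722×B
L = 0.2126×0.686685 + 0.7152×0.300544 + 0.0722×0.617207
L ≈ 0.405501


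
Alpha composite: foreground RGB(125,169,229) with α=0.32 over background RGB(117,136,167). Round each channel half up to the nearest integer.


C = α×F + (1-α)×B, with 1-α = 0.68
R: 0.32×125 + 0.68×117 = 40.00 + 79.56 = 119.56 → 120
G: 0.32×169 + 0.68×136 = 54.08 + 92.48 = 146.56 → 147
B: 0.32×229 + 0.68×167 = 73.28 + 113.56 = 186.84 → 187
= RGB(120, 147, 187)


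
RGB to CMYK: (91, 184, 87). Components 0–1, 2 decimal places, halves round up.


R'=91/255≈0.3569, G'=184/255≈0.7216, B'=87/255≈0.3412
K = 1 - max(R',G',B') = 1 - 184/255 = 71/255 = 0.27843… → 0.28
(1-R'-K)/(1-K) simplifies to (max-R)/max with max = 184:
C = (184-91)/184 = 93/184 = 0.50543… → 0.51
M = (184-184)/184 = 0/184 = 0 → 0.00
Y = (184-87)/184 = 97/184 = 0.52717… → 0.53
= CMYK(0.51, 0.00, 0.53, 0.28)


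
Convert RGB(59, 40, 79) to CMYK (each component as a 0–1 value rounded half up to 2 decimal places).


R'=59/255≈0.2314, G'=40/255≈0.1569, B'=79/255≈0.3098
K = 1 - max(R',G',B') = 1 - 79/255 = 176/255 = 0.69019… → 0.69
(1-R'-K)/(1-K) simplifies to (max-R)/max with max = 79:
C = (79-59)/79 = 20/79 = 0.25316… → 0.25
M = (79-40)/79 = 39/79 = 0.49367… → 0.49
Y = (79-79)/79 = 0/79 = 0 → 0.00
= CMYK(0.25, 0.49, 0.00, 0.69)


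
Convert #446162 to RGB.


44 → 68 (R)
61 → 97 (G)
62 → 98 (B)
= RGB(68, 97, 98)


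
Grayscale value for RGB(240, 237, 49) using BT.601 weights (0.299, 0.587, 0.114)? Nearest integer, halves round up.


Gray = 0.299×R + 0.587×G + 0.114×B
Gray = 0.299×240 + 0.587×237 + 0.114×49
Gray = 71.760 + 139.119 + 5.586
Gray = 216.465 → round half up → 216
Gray = 216


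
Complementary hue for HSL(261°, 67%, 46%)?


Complement = opposite side of color wheel = hue + 180°
H' = (261 + 180) mod 360 = 81°
S and L unchanged.
= HSL(81°, 67%, 46%)


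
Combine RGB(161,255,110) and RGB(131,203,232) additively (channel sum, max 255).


Additive: each channel = min(255, C₁+C₂)
R: 161+131 = 292 → 255
G: 255+203 = 458 → 255
B: 110+232 = 342 → 255
= RGB(255, 255, 255)


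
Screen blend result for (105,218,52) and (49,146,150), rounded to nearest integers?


Screen: C = 255 - (255-A)×(255-B)/255, rounded to nearest integer
R: 255 - (255-105)×(255-49)/255 = 255 - 30900/255 ≈ 255 - 121.176 = 133.824 → 134
G: 255 - (255-218)×(255-146)/255 = 255 - 4033/255 ≈ 255 - 15.816 = 239.184 → 239
B: 255 - (255-52)×(255-150)/255 = 255 - 21315/255 ≈ 255 - 83.588 = 171.412 → 171
= RGB(134, 239, 171)


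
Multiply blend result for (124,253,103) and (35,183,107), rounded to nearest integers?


Multiply: C = A×B/255, rounded to nearest integer
R: 124×35/255 = 4340/255 ≈ 17.020 → 17
G: 253×183/255 = 46299/255 ≈ 181.565 → 182
B: 103×107/255 = 11021/255 ≈ 43.220 → 43
= RGB(17, 182, 43)


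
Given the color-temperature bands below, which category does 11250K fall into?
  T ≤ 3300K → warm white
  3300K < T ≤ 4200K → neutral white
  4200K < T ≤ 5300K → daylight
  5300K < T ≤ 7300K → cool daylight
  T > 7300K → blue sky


Temperature: 11250K
11250K > 7300K → blue sky
Classification: blue sky


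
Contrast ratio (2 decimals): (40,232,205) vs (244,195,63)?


Linearize each sRGB channel c=v/255: c/12.92 if c ≤ 0.04045 else ((c+0.055)/1.055)^2.4
L = 0.2126×R_lin + 0.7152×G_lin + 0.0722×B_lin
Color 1 (40,232,205):
  R=40: 40/255≈0.1569 > 0.04045 → ((0.1569+0.055)/1.055)^2.4 ≈ 0.02122
  G=232: 232/255≈0.9098 > 0.04045 → ((0.9098+0.055)/1.055)^2.4 ≈ 0.80695
  B=205: 205/255≈0.8039 > 0.04045 → ((0.8039+0.055)/1.055)^2.4 ≈ 0.61050
  L1 = 0.2126×0.02122 + 0.7152×0.80695 + 0.0722×0.61050 ≈ 0.62572
Color 2 (244,195,63):
  R=244: 244/255≈0.9569 > 0.04045 → ((0.9569+0.055)/1.055)^2.4 ≈ 0.90466
  G=195: 195/255≈0.7647 > 0.04045 → ((0.7647+0.055)/1.055)^2.4 ≈ 0.54572
  B=63: 63/255≈0.2471 > 0.04045 → ((0.2471+0.055)/1.055)^2.4 ≈ 0.04971
  L2 = 0.2126×0.90466 + 0.7152×0.54572 + 0.0722×0.04971 ≈ 0.58622
Lighter = 0.62572, Darker = 0.58622
Ratio = (L_lighter + 0.05) / (L_darker + 0.05)
Ratio = (0.62572 + 0.05) / (0.58622 + 0.05) = 0.67572 / 0.63622 ≈ 1.0621
Ratio ≈ 1.06:1


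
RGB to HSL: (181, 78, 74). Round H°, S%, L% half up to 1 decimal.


Normalize: R'=181/255≈0.7098, G'=78/255≈0.3059, B'=74/255≈0.2902
Max=181/255, Min=74/255, Δ=Max-Min=107/255
L = (Max+Min)/2 = (181+74)/510 = 255/510 = 0.5 → L = 50.0%
L ≤ 0.5 → S = Δ/(Max+Min) = 107/(181+74) = 107/255 = 0.41960… → S = 42.0%
(the 1/255 factors cancel in S and H, so raw channel differences can be used)
Max is R' → H = 60 × (((G-B)/Δ) mod 6) = 60 × (((78-74)/107) mod 6)
  4/107 = 0.0373…
  H = 60 × 0.0373… = 2.242…° → H = 2.2°
= HSL(2.2°, 42.0%, 50.0%)


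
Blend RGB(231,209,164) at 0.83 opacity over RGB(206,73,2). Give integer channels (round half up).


C = α×F + (1-α)×B, with 1-α = 0.17
R: 0.83×231 + 0.17×206 = 191.73 + 35.02 = 226.75 → 227
G: 0.83×209 + 0.17×73 = 173.47 + 12.41 = 185.88 → 186
B: 0.83×164 + 0.17×2 = 136.12 + 0.34 = 136.46 → 136
= RGB(227, 186, 136)


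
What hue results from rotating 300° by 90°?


New hue = (H + rotation) mod 360
New hue = (300 + 90) mod 360
= 390 mod 360
= 30°


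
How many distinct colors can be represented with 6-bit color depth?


Colors = 2^bits = 2^6
= 64 colors


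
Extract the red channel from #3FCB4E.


Color: #3FCB4E
R = 3F = 63
G = CB = 203
B = 4E = 78
Red = 63


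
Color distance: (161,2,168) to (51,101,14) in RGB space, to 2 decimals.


d = √[(R₁-R₂)² + (G₁-G₂)² + (B₁-B₂)²]
d = √[(161-51)² + (2-101)² + (168-14)²]
d = √[12100 + 9801 + 23716]
d = √45617
d ≈ 213.58


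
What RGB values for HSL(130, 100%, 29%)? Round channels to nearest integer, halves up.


H=130°, S=1.00, L=0.29
C = (1-|2L-1|)×S = (1-|-0.42|)×1.00 = 0.58
H' = H/60 = 130/60 ≈ 2.1667; X = C×(1-|H' mod 2 - 1|) ≈ 0.0967
m = L - C/2 = 0.29 - 0.29 = 0
Sector ⌊H'⌋ = 2 → (R',G',B') = (0.0, 0.58, ≈0.0967)
RGB = ((R'+m)×255, (G'+m)×255, (B'+m)×255) = (0.0, 147.9, 24.65)
Round half up → RGB(0, 148, 25)


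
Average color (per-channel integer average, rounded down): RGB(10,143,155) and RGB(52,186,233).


Midpoint: each channel = ⌊(C₁+C₂)/2⌋
R: ⌊(10+52)/2⌋ = 31
G: ⌊(143+186)/2⌋ = 164
B: ⌊(155+233)/2⌋ = 194
= RGB(31, 164, 194)


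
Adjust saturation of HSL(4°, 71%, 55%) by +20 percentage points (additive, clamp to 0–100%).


Original S = 71%
Adjustment = +20 percentage points
New S = 71 + (20) = 91
Clamp to [0, 100] → 91
= HSL(4°, 91%, 55%)


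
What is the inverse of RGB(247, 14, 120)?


Invert: (255-R, 255-G, 255-B)
R: 255-247 = 8
G: 255-14 = 241
B: 255-120 = 135
= RGB(8, 241, 135)


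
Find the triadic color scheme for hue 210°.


Triadic: equally spaced at 120° intervals
H1 = 210°
H2 = (210 + 120) mod 360 = 330°
H3 = (210 + 240) mod 360 = 90°
Triadic = 210°, 330°, 90°


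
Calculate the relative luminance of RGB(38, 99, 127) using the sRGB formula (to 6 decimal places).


Linearize each channel (sRGB transfer function): c = v/255; c_lin = c/12.92 if c ≤ 0.04045, else ((c+0.055)/1.055)^2.4
  R: 38/255 ≈ 0.149020 > 0.04045 → ((0.149020+0.055)/1.055)^2.4 ≈ 0.019382
  G: 99/255 ≈ 0.388235 > 0.04045 → ((0.388235+0.055)/1.055)^2.4 ≈ 0.124772
  B: 127/255 ≈ 0.498039 > 0.04045 → ((0.498039+0.055)/1.055)^2.4 ≈ 0.212231
R_lin = 0.019382, G_lin = 0.124772, B_lin = 0.212231
L = 0.2126×R + 0.7152×G + 0.0722×B
L = 0.2126×0.019382 + 0.7152×0.124772 + 0.0722×0.212231
L ≈ 0.108681


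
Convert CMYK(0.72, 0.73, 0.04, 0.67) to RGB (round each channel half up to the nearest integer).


R = 255 × (1-C) × (1-K) = 255 × 0.28 × 0.33 = 23.562 → 24
G = 255 × (1-M) × (1-K) = 255 × 0.27 × 0.33 = 22.7205 → 23
B = 255 × (1-Y) × (1-K) = 255 × 0.96 × 0.33 = 80.784 → 81
= RGB(24, 23, 81)


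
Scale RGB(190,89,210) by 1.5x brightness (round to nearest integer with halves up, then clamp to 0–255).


Multiply each channel by 1.5, round half up, clamp to [0, 255]
R: 190×1.5 = 285 → clamp → 255
G: 89×1.5 = 133.5 → round → 134
B: 210×1.5 = 315 → clamp → 255
= RGB(255, 134, 255)


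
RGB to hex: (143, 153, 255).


R = 143 → 8F (hex)
G = 153 → 99 (hex)
B = 255 → FF (hex)
Hex = #8F99FF


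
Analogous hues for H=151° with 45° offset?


Base hue: 151°
Left analog: (151 - 45) mod 360 = 106°
Right analog: (151 + 45) mod 360 = 196°
Analogous hues = 106° and 196°


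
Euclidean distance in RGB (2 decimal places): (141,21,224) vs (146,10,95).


d = √[(R₁-R₂)² + (G₁-G₂)² + (B₁-B₂)²]
d = √[(141-146)² + (21-10)² + (224-95)²]
d = √[25 + 121 + 16641]
d = √16787
d ≈ 129.56


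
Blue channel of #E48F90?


Color: #E48F90
R = E4 = 228
G = 8F = 143
B = 90 = 144
Blue = 144


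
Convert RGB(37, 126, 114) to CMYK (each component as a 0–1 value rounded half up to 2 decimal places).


R'=37/255≈0.1451, G'=126/255≈0.4941, B'=114/255≈0.4471
K = 1 - max(R',G',B') = 1 - 126/255 = 129/255 = 0.50588… → 0.51
(1-R'-K)/(1-K) simplifies to (max-R)/max with max = 126:
C = (126-37)/126 = 89/126 = 0.70634… → 0.71
M = (126-126)/126 = 0/126 = 0 → 0.00
Y = (126-114)/126 = 12/126 = 0.09523… → 0.10
= CMYK(0.71, 0.00, 0.10, 0.51)


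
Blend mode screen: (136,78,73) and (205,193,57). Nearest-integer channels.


Screen: C = 255 - (255-A)×(255-B)/255, rounded to nearest integer
R: 255 - (255-136)×(255-205)/255 = 255 - 5950/255 ≈ 255 - 23.333 = 231.667 → 232
G: 255 - (255-78)×(255-193)/255 = 255 - 10974/255 ≈ 255 - 43.035 = 211.965 → 212
B: 255 - (255-73)×(255-57)/255 = 255 - 36036/255 ≈ 255 - 141.318 = 113.682 → 114
= RGB(232, 212, 114)


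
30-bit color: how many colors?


Colors = 2^bits = 2^30
= 1,073,741,824 colors


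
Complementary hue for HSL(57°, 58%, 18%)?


Complement = opposite side of color wheel = hue + 180°
H' = (57 + 180) mod 360 = 237°
S and L unchanged.
= HSL(237°, 58%, 18%)


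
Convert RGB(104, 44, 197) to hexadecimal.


R = 104 → 68 (hex)
G = 44 → 2C (hex)
B = 197 → C5 (hex)
Hex = #682CC5


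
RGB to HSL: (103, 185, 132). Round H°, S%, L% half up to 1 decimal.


Normalize: R'=103/255≈0.4039, G'=185/255≈0.7255, B'=132/255≈0.5176
Max=185/255, Min=103/255, Δ=Max-Min=82/255
L = (Max+Min)/2 = (185+103)/510 = 288/510 = 0.56470… → L = 56.5%
L > 0.5 → S = Δ/(2-Max-Min) = 82/(510-185-103) = 82/222 = 0.36936… → S = 36.9%
(the 1/255 factors cancel in S and H, so raw channel differences can be used)
Max is G' → H = 60 × ((B-R)/Δ + 2) = 60 × ((132-103)/82 + 2)
  29/82 + 2 = 0.3536… + 2 = 2.3536…
  H = 60 × 2.3536… = 141.219…° → H = 141.2°
= HSL(141.2°, 36.9%, 56.5%)


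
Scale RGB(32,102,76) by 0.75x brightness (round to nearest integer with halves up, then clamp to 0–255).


Multiply each channel by 0.75, round half up, clamp to [0, 255]
R: 32×0.75 = 24
G: 102×0.75 = 76.5 → round → 77
B: 76×0.75 = 57
= RGB(24, 77, 57)


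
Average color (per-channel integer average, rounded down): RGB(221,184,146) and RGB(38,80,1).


Midpoint: each channel = ⌊(C₁+C₂)/2⌋
R: ⌊(221+38)/2⌋ = 129
G: ⌊(184+80)/2⌋ = 132
B: ⌊(146+1)/2⌋ = 73
= RGB(129, 132, 73)


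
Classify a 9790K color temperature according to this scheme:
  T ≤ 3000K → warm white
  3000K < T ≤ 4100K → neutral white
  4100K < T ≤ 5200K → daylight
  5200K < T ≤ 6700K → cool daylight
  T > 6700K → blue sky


Temperature: 9790K
9790K > 6700K → blue sky
Classification: blue sky


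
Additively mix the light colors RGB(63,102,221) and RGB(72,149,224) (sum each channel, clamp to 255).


Additive: each channel = min(255, C₁+C₂)
R: 63+72 = 135 → 135
G: 102+149 = 251 → 251
B: 221+224 = 445 → 255
= RGB(135, 251, 255)


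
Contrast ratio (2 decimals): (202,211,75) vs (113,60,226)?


Linearize each sRGB channel c=v/255: c/12.92 if c ≤ 0.04045 else ((c+0.055)/1.055)^2.4
L = 0.2126×R_lin + 0.7152×G_lin + 0.0722×B_lin
Color 1 (202,211,75):
  R=202: 202/255≈0.7922 > 0.04045 → ((0.7922+0.055)/1.055)^2.4 ≈ 0.59062
  G=211: 211/255≈0.8275 > 0.04045 → ((0.8275+0.055)/1.055)^2.4 ≈ 0.65141
  B=75: 75/255≈0.2941 > 0.04045 → ((0.2941+0.055)/1.055)^2.4 ≈ 0.07036
  L1 = 0.2126×0.59062 + 0.7152×0.65141 + 0.0722×0.07036 ≈ 0.59653
Color 2 (113,60,226):
  R=113: 113/255≈0.4431 > 0.04045 → ((0.4431+0.055)/1.055)^2.4 ≈ 0.16513
  G=60: 60/255≈0.2353 > 0.04045 → ((0.2353+0.055)/1.055)^2.4 ≈ 0.04519
  B=226: 226/255≈0.8863 > 0.04045 → ((0.8863+0.055)/1.055)^2.4 ≈ 0.76052
  L2 = 0.2126×0.16513 + 0.7152×0.04519 + 0.0722×0.76052 ≈ 0.12233
Lighter = 0.59653, Darker = 0.12233
Ratio = (L_lighter + 0.05) / (L_darker + 0.05)
Ratio = (0.59653 + 0.05) / (0.12233 + 0.05) = 0.64653 / 0.17233 ≈ 3.7516
Ratio ≈ 3.75:1


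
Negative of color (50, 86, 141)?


Invert: (255-R, 255-G, 255-B)
R: 255-50 = 205
G: 255-86 = 169
B: 255-141 = 114
= RGB(205, 169, 114)


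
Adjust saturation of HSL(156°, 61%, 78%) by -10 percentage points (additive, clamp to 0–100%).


Original S = 61%
Adjustment = -10 percentage points
New S = 61 + (-10) = 51
Clamp to [0, 100] → 51
= HSL(156°, 51%, 78%)


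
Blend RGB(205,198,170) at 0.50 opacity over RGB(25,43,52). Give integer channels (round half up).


C = α×F + (1-α)×B, with 1-α = 0.50
R: 0.50×205 + 0.50×25 = 102.50 + 12.50 = 115.00 → 115
G: 0.50×198 + 0.50×43 = 99.00 + 21.50 = 120.50 → 121
B: 0.50×170 + 0.50×52 = 85.00 + 26.00 = 111.00 → 111
= RGB(115, 121, 111)


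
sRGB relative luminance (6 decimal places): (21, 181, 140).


Linearize each channel (sRGB transfer function): c = v/255; c_lin = c/12.92 if c ≤ 0.04045, else ((c+0.055)/1.055)^2.4
  R: 21/255 ≈ 0.082353 > 0.04045 → ((0.082353+0.055)/1.055)^2.4 ≈ 0.007499
  G: 181/255 ≈ 0.709804 > 0.04045 → ((0.709804+0.055)/1.055)^2.4 ≈ 0.462077
  B: 140/255 ≈ 0.549020 > 0.04045 → ((0.549020+0.055)/1.055)^2.4 ≈ 0.262251
R_lin = 0.007499, G_lin = 0.462077, B_lin = 0.262251
L = 0.2126×R + 0.7152×G + 0.0722×B
L = 0.2126×0.007499 + 0.7152×0.462077 + 0.0722×0.262251
L ≈ 0.351006


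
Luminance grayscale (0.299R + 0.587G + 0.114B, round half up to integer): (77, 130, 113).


Gray = 0.299×R + 0.587×G + 0.114×B
Gray = 0.299×77 + 0.587×130 + 0.114×113
Gray = 23.023 + 76.310 + 12.882
Gray = 112.215 → round half up → 112
Gray = 112


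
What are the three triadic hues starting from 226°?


Triadic: equally spaced at 120° intervals
H1 = 226°
H2 = (226 + 120) mod 360 = 346°
H3 = (226 + 240) mod 360 = 106°
Triadic = 226°, 346°, 106°


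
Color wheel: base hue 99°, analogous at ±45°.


Base hue: 99°
Left analog: (99 - 45) mod 360 = 54°
Right analog: (99 + 45) mod 360 = 144°
Analogous hues = 54° and 144°


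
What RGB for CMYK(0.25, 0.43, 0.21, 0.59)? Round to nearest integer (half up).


R = 255 × (1-C) × (1-K) = 255 × 0.75 × 0.41 = 78.4125 → 78
G = 255 × (1-M) × (1-K) = 255 × 0.57 × 0.41 = 59.5935 → 60
B = 255 × (1-Y) × (1-K) = 255 × 0.79 × 0.41 = 82.5945 → 83
= RGB(78, 60, 83)


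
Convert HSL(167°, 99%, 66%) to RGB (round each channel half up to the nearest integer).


H=167°, S=0.99, L=0.66
C = (1-|2L-1|)×S = (1-|0.32|)×0.99 = 0.6732
H' = H/60 = 167/60 ≈ 2.7833; X = C×(1-|H' mod 2 - 1|) = 0.52734
m = L - C/2 = 0.66 - 0.3366 = 0.3234
Sector ⌊H'⌋ = 2 → (R',G',B') = (0.0, 0.6732, 0.52734)
RGB = ((R'+m)×255, (G'+m)×255, (B'+m)×255) = (82.467, 254.133, 216.9387)
Round half up → RGB(82, 254, 217)


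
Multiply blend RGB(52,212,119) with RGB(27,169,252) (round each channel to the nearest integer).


Multiply: C = A×B/255, rounded to nearest integer
R: 52×27/255 = 1404/255 ≈ 5.506 → 6
G: 212×169/255 = 35828/255 ≈ 140.502 → 141
B: 119×252/255 = 29988/255 ≈ 117.600 → 118
= RGB(6, 141, 118)


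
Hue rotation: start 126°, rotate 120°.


New hue = (H + rotation) mod 360
New hue = (126 + 120) mod 360
= 246 mod 360
= 246°


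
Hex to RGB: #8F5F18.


8F → 143 (R)
5F → 95 (G)
18 → 24 (B)
= RGB(143, 95, 24)


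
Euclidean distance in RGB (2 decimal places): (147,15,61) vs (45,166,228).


d = √[(R₁-R₂)² + (G₁-G₂)² + (B₁-B₂)²]
d = √[(147-45)² + (15-166)² + (61-228)²]
d = √[10404 + 22801 + 27889]
d = √61094
d ≈ 247.17


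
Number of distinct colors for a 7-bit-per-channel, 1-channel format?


Total bits = 7 bits/channel × 1 channels = 7 bits
Distinct colors = 2^7
= 128 colors


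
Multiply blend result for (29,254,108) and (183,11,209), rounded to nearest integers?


Multiply: C = A×B/255, rounded to nearest integer
R: 29×183/255 = 5307/255 ≈ 20.812 → 21
G: 254×11/255 = 2794/255 ≈ 10.957 → 11
B: 108×209/255 = 22572/255 ≈ 88.518 → 89
= RGB(21, 11, 89)


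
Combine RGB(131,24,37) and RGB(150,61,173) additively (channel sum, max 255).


Additive: each channel = min(255, C₁+C₂)
R: 131+150 = 281 → 255
G: 24+61 = 85 → 85
B: 37+173 = 210 → 210
= RGB(255, 85, 210)


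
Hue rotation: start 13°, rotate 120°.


New hue = (H + rotation) mod 360
New hue = (13 + 120) mod 360
= 133 mod 360
= 133°


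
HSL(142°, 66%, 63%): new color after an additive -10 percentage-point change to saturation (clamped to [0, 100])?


Original S = 66%
Adjustment = -10 percentage points
New S = 66 + (-10) = 56
Clamp to [0, 100] → 56
= HSL(142°, 56%, 63%)


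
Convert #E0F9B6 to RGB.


E0 → 224 (R)
F9 → 249 (G)
B6 → 182 (B)
= RGB(224, 249, 182)


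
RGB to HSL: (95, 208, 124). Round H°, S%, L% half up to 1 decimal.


Normalize: R'=95/255≈0.3725, G'=208/255≈0.8157, B'=124/255≈0.4863
Max=208/255, Min=95/255, Δ=Max-Min=113/255
L = (Max+Min)/2 = (208+95)/510 = 303/510 = 0.59411… → L = 59.4%
L > 0.5 → S = Δ/(2-Max-Min) = 113/(510-208-95) = 113/207 = 0.54589… → S = 54.6%
(the 1/255 factors cancel in S and H, so raw channel differences can be used)
Max is G' → H = 60 × ((B-R)/Δ + 2) = 60 × ((124-95)/113 + 2)
  29/113 + 2 = 0.2566… + 2 = 2.2566…
  H = 60 × 2.2566… = 135.398…° → H = 135.4°
= HSL(135.4°, 54.6%, 59.4%)


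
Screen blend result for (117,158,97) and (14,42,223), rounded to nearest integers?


Screen: C = 255 - (255-A)×(255-B)/255, rounded to nearest integer
R: 255 - (255-117)×(255-14)/255 = 255 - 33258/255 ≈ 255 - 130.424 = 124.576 → 125
G: 255 - (255-158)×(255-42)/255 = 255 - 20661/255 ≈ 255 - 81.024 = 173.976 → 174
B: 255 - (255-97)×(255-223)/255 = 255 - 5056/255 ≈ 255 - 19.827 = 235.173 → 235
= RGB(125, 174, 235)


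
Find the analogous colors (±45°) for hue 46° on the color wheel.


Base hue: 46°
Left analog: (46 - 45) mod 360 = 1°
Right analog: (46 + 45) mod 360 = 91°
Analogous hues = 1° and 91°


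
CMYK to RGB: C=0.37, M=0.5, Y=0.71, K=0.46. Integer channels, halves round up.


R = 255 × (1-C) × (1-K) = 255 × 0.63 × 0.54 = 86.751 → 87
G = 255 × (1-M) × (1-K) = 255 × 0.50 × 0.54 = 68.85 → 69
B = 255 × (1-Y) × (1-K) = 255 × 0.29 × 0.54 = 39.933 → 40
= RGB(87, 69, 40)


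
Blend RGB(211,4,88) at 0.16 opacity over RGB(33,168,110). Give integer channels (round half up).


C = α×F + (1-α)×B, with 1-α = 0.84
R: 0.16×211 + 0.84×33 = 33.76 + 27.72 = 61.48 → 61
G: 0.16×4 + 0.84×168 = 0.64 + 141.12 = 141.76 → 142
B: 0.16×88 + 0.84×110 = 14.08 + 92.40 = 106.48 → 106
= RGB(61, 142, 106)


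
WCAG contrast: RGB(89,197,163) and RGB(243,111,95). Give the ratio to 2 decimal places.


Linearize each sRGB channel c=v/255: c/12.92 if c ≤ 0.04045 else ((c+0.055)/1.055)^2.4
L = 0.2126×R_lin + 0.7152×G_lin + 0.0722×B_lin
Color 1 (89,197,163):
  R=89: 89/255≈0.3490 > 0.04045 → ((0.3490+0.055)/1.055)^2.4 ≈ 0.09990
  G=197: 197/255≈0.7725 > 0.04045 → ((0.7725+0.055)/1.055)^2.4 ≈ 0.55834
  B=163: 163/255≈0.6392 > 0.04045 → ((0.6392+0.055)/1.055)^2.4 ≈ 0.36625
  L1 = 0.2126×0.09990 + 0.7152×0.55834 + 0.0722×0.36625 ≈ 0.44701
Color 2 (243,111,95):
  R=243: 243/255≈0.9529 > 0.04045 → ((0.9529+0.055)/1.055)^2.4 ≈ 0.89627
  G=111: 111/255≈0.4353 > 0.04045 → ((0.4353+0.055)/1.055)^2.4 ≈ 0.15896
  B=95: 95/255≈0.3725 > 0.04045 → ((0.3725+0.055)/1.055)^2.4 ≈ 0.11444
  L2 = 0.2126×0.89627 + 0.7152×0.15896 + 0.0722×0.11444 ≈ 0.31250
Lighter = 0.44701, Darker = 0.31250
Ratio = (L_lighter + 0.05) / (L_darker + 0.05)
Ratio = (0.44701 + 0.05) / (0.31250 + 0.05) = 0.49701 / 0.36250 ≈ 1.3711
Ratio ≈ 1.37:1


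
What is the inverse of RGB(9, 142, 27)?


Invert: (255-R, 255-G, 255-B)
R: 255-9 = 246
G: 255-142 = 113
B: 255-27 = 228
= RGB(246, 113, 228)


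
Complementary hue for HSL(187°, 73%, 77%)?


Complement = opposite side of color wheel = hue + 180°
H' = (187 + 180) mod 360 = 7°
S and L unchanged.
= HSL(7°, 73%, 77%)


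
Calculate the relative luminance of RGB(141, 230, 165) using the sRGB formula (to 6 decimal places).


Linearize each channel (sRGB transfer function): c = v/255; c_lin = c/12.92 if c ≤ 0.04045, else ((c+0.055)/1.055)^2.4
  R: 141/255 ≈ 0.552941 > 0.04045 → ((0.552941+0.055)/1.055)^2.4 ≈ 0.266356
  G: 230/255 ≈ 0.901961 > 0.04045 → ((0.901961+0.055)/1.055)^2.4 ≈ 0.791298
  B: 165/255 ≈ 0.647059 > 0.04045 → ((0.647059+0.055)/1.055)^2.4 ≈ 0.376262
R_lin = 0.266356, G_lin = 0.791298, B_lin = 0.376262
L = 0.2126×R + 0.7152×G + 0.0722×B
L = 0.2126×0.266356 + 0.7152×0.791298 + 0.0722×0.376262
L ≈ 0.649730


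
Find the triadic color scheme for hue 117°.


Triadic: equally spaced at 120° intervals
H1 = 117°
H2 = (117 + 120) mod 360 = 237°
H3 = (117 + 240) mod 360 = 357°
Triadic = 117°, 237°, 357°


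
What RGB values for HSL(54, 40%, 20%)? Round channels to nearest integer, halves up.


H=54°, S=0.40, L=0.20
C = (1-|2L-1|)×S = (1-|-0.60|)×0.40 = 0.16
H' = H/60 = 54/60 ≈ 0.9000; X = C×(1-|H' mod 2 - 1|) = 0.144
m = L - C/2 = 0.20 - 0.08 = 0.12
Sector ⌊H'⌋ = 0 → (R',G',B') = (0.16, 0.144, 0.0)
RGB = ((R'+m)×255, (G'+m)×255, (B'+m)×255) = (71.4, 67.32, 30.6)
Round half up → RGB(71, 67, 31)
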